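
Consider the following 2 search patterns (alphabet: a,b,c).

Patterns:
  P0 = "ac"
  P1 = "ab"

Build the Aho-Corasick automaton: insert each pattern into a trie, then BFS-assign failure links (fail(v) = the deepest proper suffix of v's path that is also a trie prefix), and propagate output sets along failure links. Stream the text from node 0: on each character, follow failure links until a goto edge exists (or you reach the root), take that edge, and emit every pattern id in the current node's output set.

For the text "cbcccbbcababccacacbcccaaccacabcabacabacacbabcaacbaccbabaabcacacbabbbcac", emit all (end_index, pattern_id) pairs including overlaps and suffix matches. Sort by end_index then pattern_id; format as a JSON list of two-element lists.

Construct AC machine:
Trie nodes:
  0='ε' goto a→1
  1='a' goto b→3 c→2
  2='ac' goto ·  [P0 ends]
  3='ab' goto ·  [P1 ends]

Failure links (BFS by depth):
  fail(1) 'a': from fail(0)=0 chase 'a': 0 ⇒ 0;  out=∅∪out(0)=∅
  fail(2) 'ac': from fail(1)=0 chase 'c': 0 ⇒ 0;  out={0}∪out(0)={0}
  fail(3) 'ab': from fail(1)=0 chase 'b': 0 ⇒ 0;  out={1}∪out(0)={1}

Text stream:
i=0 'c': node 0→0
i=1 'b': node 0→0
i=2 'c': node 0→0
i=3 'c': node 0→0
i=4 'c': node 0→0
i=5 'b': node 0→0
i=6 'b': node 0→0
i=7 'c': node 0→0
i=8 'a': node 0→1
i=9 'b': node 1→3  ** P1@[8:9]
i=10 'a': node 3→1 ·f
i=11 'b': node 1→3  ** P1@[10:11]
i=12 'c': node 3→0 ·f
i=13 'c': node 0→0
i=14 'a': node 0→1
i=15 'c': node 1→2  ** P0@[14:15]
i=16 'a': node 2→1 ·f
i=17 'c': node 1→2  ** P0@[16:17]
i=18 'b': node 2→0 ·f
i=19 'c': node 0→0
i=20 'c': node 0→0
i=21 'c': node 0→0
i=22 'a': node 0→1
i=23 'a': node 1→1 ·f
i=24 'c': node 1→2  ** P0@[23:24]
i=25 'c': node 2→0 ·f
i=26 'a': node 0→1
i=27 'c': node 1→2  ** P0@[26:27]
i=28 'a': node 2→1 ·f
i=29 'b': node 1→3  ** P1@[28:29]
i=30 'c': node 3→0 ·f
i=31 'a': node 0→1
i=32 'b': node 1→3  ** P1@[31:32]
i=33 'a': node 3→1 ·f
i=34 'c': node 1→2  ** P0@[33:34]
i=35 'a': node 2→1 ·f
i=36 'b': node 1→3  ** P1@[35:36]
i=37 'a': node 3→1 ·f
i=38 'c': node 1→2  ** P0@[37:38]
i=39 'a': node 2→1 ·f
i=40 'c': node 1→2  ** P0@[39:40]
i=41 'b': node 2→0 ·f
i=42 'a': node 0→1
i=43 'b': node 1→3  ** P1@[42:43]
i=44 'c': node 3→0 ·f
i=45 'a': node 0→1
i=46 'a': node 1→1 ·f
i=47 'c': node 1→2  ** P0@[46:47]
i=48 'b': node 2→0 ·f
i=49 'a': node 0→1
i=50 'c': node 1→2  ** P0@[49:50]
i=51 'c': node 2→0 ·f
i=52 'b': node 0→0
i=53 'a': node 0→1
i=54 'b': node 1→3  ** P1@[53:54]
i=55 'a': node 3→1 ·f
i=56 'a': node 1→1 ·f
i=57 'b': node 1→3  ** P1@[56:57]
i=58 'c': node 3→0 ·f
i=59 'a': node 0→1
i=60 'c': node 1→2  ** P0@[59:60]
i=61 'a': node 2→1 ·f
i=62 'c': node 1→2  ** P0@[61:62]
i=63 'b': node 2→0 ·f
i=64 'a': node 0→1
i=65 'b': node 1→3  ** P1@[64:65]
i=66 'b': node 3→0 ·f
i=67 'b': node 0→0
i=68 'c': node 0→0
i=69 'a': node 0→1
i=70 'c': node 1→2  ** P0@[69:70]

All matches (sorted): [[9,1],[11,1],[15,0],[17,0],[24,0],[27,0],[29,1],[32,1],[34,0],[36,1],[38,0],[40,0],[43,1],[47,0],[50,0],[54,1],[57,1],[60,0],[62,0],[65,1],[70,0]]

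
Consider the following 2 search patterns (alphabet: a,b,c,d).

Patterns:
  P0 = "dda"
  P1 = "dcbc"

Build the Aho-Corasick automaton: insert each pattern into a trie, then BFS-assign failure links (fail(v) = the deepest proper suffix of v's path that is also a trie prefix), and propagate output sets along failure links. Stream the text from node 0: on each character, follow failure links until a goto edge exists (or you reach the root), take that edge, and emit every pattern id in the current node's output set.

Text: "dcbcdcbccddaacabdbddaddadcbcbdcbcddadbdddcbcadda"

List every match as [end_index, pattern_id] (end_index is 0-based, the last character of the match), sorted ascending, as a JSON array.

Build:
Trie nodes:
  0='ε' goto d→1
  1='d' goto c→4 d→2
  2='dd' goto a→3
  3='dda' goto ·  ←P0
  4='dc' goto b→5
  5='dcb' goto c→6
  6='dcbc' goto ·  ←P1

Failure links (BFS by depth):
  fail(1) 'd': from fail(0)=0 chase 'd': 0 ⇒ 0;  out=∅∪out(0)=∅
  fail(2) 'dd': from fail(1)=0 chase 'd': 0 ⇒ 1;  out=∅∪out(1)=∅
  fail(4) 'dc': from fail(1)=0 chase 'c': 0 ⇒ 0;  out=∅∪out(0)=∅
  fail(3) 'dda': from fail(2)=1 chase 'a': 1→0 ⇒ 0;  out={0}∪out(0)={0}
  fail(5) 'dcb': from fail(4)=0 chase 'b': 0 ⇒ 0;  out=∅∪out(0)=∅
  fail(6) 'dcbc': from fail(5)=0 chase 'c': 0 ⇒ 0;  out={1}∪out(0)={1}

Scan:
[0] read 'd'  n0⇒n1
[1] read 'c'  n1⇒n4
[2] read 'b'  n4⇒n5
[3] read 'c'  n5⇒n6  emit P1@[0:3]
[4] read 'd'  n6⇒n1 (via fail)
[5] read 'c'  n1⇒n4
[6] read 'b'  n4⇒n5
[7] read 'c'  n5⇒n6  emit P1@[4:7]
[8] read 'c'  n6⇒n0 (via fail)
[9] read 'd'  n0⇒n1
[10] read 'd'  n1⇒n2
[11] read 'a'  n2⇒n3  emit P0@[9:11]
[12] read 'a'  n3⇒n0 (via fail)
[13] read 'c'  n0⇒n0
[14] read 'a'  n0⇒n0
[15] read 'b'  n0⇒n0
[16] read 'd'  n0⇒n1
[17] read 'b'  n1⇒n0 (via fail)
[18] read 'd'  n0⇒n1
[19] read 'd'  n1⇒n2
[20] read 'a'  n2⇒n3  emit P0@[18:20]
[21] read 'd'  n3⇒n1 (via fail)
[22] read 'd'  n1⇒n2
[23] read 'a'  n2⇒n3  emit P0@[21:23]
[24] read 'd'  n3⇒n1 (via fail)
[25] read 'c'  n1⇒n4
[26] read 'b'  n4⇒n5
[27] read 'c'  n5⇒n6  emit P1@[24:27]
[28] read 'b'  n6⇒n0 (via fail)
[29] read 'd'  n0⇒n1
[30] read 'c'  n1⇒n4
[31] read 'b'  n4⇒n5
[32] read 'c'  n5⇒n6  emit P1@[29:32]
[33] read 'd'  n6⇒n1 (via fail)
[34] read 'd'  n1⇒n2
[35] read 'a'  n2⇒n3  emit P0@[33:35]
[36] read 'd'  n3⇒n1 (via fail)
[37] read 'b'  n1⇒n0 (via fail)
[38] read 'd'  n0⇒n1
[39] read 'd'  n1⇒n2
[40] read 'd'  n2⇒n2 (via fail)
[41] read 'c'  n2⇒n4 (via fail)
[42] read 'b'  n4⇒n5
[43] read 'c'  n5⇒n6  emit P1@[40:43]
[44] read 'a'  n6⇒n0 (via fail)
[45] read 'd'  n0⇒n1
[46] read 'd'  n1⇒n2
[47] read 'a'  n2⇒n3  emit P0@[45:47]

Matches: [[3,1],[7,1],[11,0],[20,0],[23,0],[27,1],[32,1],[35,0],[43,1],[47,0]]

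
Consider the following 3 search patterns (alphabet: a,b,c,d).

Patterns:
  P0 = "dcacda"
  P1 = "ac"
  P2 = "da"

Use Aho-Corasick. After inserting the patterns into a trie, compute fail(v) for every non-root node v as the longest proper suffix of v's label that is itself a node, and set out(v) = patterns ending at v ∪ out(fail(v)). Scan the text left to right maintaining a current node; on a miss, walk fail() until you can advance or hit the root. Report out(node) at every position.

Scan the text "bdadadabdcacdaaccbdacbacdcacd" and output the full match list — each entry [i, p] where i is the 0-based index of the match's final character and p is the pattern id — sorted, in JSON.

Build:
Trie (insert patterns):
  n0 'ε': a→7 d→1
  n1 'd': a→9 c→2
  n2 'dc': a→3
  n3 'dca': c→4
  n4 'dcac': d→5
  n5 'dcacd': a→6
  n6 'dcacda': ·  ←P0
  n7 'a': c→8
  n8 'ac': ·  ←P1
  n9 'da': ·  ←P2

Failure links (BFS by depth):
  n1('d'): parent n0 fail=0; on 'd' 0 → fail=0;  out ∅∪∅=∅
  n7('a'): parent n0 fail=0; on 'a' 0 → fail=0;  out ∅∪∅=∅
  n2('dc'): parent n1 fail=0; on 'c' 0 → fail=0;  out ∅∪∅=∅
  n8('ac'): parent n7 fail=0; on 'c' 0 → fail=0;  out {1}∪∅={1}
  n9('da'): parent n1 fail=0; on 'a' 0 → fail=7;  out {2}∪∅={2}
  n3('dca'): parent n2 fail=0; on 'a' 0 → fail=7;  out ∅∪∅=∅
  n4('dcac'): parent n3 fail=7; on 'c' 7 → fail=8;  out ∅∪{1}={1}
  n5('dcacd'): parent n4 fail=8; on 'd' 8→0 → fail=1;  out ∅∪∅=∅
  n6('dcacda'): parent n5 fail=1; on 'a' 1 → fail=9;  out {0}∪{2}={0,2}

Scan:
pos 0 'b': at 0
pos 1 'd': at 1
pos 2 'a': at 9  → match P2@[1:2]
pos 3 'd': at 1 (via fail)
pos 4 'a': at 9  → match P2@[3:4]
pos 5 'd': at 1 (via fail)
pos 6 'a': at 9  → match P2@[5:6]
pos 7 'b': at 0 (via fail)
pos 8 'd': at 1
pos 9 'c': at 2
pos 10 'a': at 3
pos 11 'c': at 4  → match P1@[10:11]
pos 12 'd': at 5
pos 13 'a': at 6  → match P0@[8:13],P2@[12:13]
pos 14 'a': at 7 (via fail)
pos 15 'c': at 8  → match P1@[14:15]
pos 16 'c': at 0 (via fail)
pos 17 'b': at 0
pos 18 'd': at 1
pos 19 'a': at 9  → match P2@[18:19]
pos 20 'c': at 8 (via fail)  → match P1@[19:20]
pos 21 'b': at 0 (via fail)
pos 22 'a': at 7
pos 23 'c': at 8  → match P1@[22:23]
pos 24 'd': at 1 (via fail)
pos 25 'c': at 2
pos 26 'a': at 3
pos 27 'c': at 4  → match P1@[26:27]
pos 28 'd': at 5

Result: [[2,2],[4,2],[6,2],[11,1],[13,0],[13,2],[15,1],[19,2],[20,1],[23,1],[27,1]]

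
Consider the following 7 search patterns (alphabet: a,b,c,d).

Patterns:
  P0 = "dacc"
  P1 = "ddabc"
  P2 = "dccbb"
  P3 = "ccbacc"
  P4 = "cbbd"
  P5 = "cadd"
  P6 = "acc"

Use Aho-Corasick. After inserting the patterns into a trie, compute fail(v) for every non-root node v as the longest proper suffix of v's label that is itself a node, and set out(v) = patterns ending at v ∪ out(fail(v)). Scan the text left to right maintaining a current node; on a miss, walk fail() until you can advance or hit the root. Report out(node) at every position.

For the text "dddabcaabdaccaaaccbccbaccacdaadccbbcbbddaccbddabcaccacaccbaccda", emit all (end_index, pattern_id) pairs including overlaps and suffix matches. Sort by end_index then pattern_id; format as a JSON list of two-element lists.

Build:
Trie nodes:
  0='ε' goto a→25 c→13 d→1
  1='d' goto a→2 c→9 d→5
  2='da' goto c→3
  3='dac' goto c→4
  4='dacc' goto ·  [P0 ends]
  5='dd' goto a→6
  6='dda' goto b→7
  7='ddab' goto c→8
  8='ddabc' goto ·  [P1 ends]
  9='dc' goto c→10
  10='dcc' goto b→11
  11='dccb' goto b→12
  12='dccbb' goto ·  [P2 ends]
  13='c' goto a→22 b→19 c→14
  14='cc' goto b→15
  15='ccb' goto a→16
  16='ccba' goto c→17
  17='ccbac' goto c→18
  18='ccbacc' goto ·  [P3 ends]
  19='cb' goto b→20
  20='cbb' goto d→21
  21='cbbd' goto ·  [P4 ends]
  22='ca' goto d→23
  23='cad' goto d→24
  24='cadd' goto ·  [P5 ends]
  25='a' goto c→26
  26='ac' goto c→27
  27='acc' goto ·  [P6 ends]

BFS fail/out derivation:
  n1('d'): parent n0 fail=0; on 'd' 0 → fail=0;  out ∅∪∅=∅
  n13('c'): parent n0 fail=0; on 'c' 0 → fail=0;  out ∅∪∅=∅
  n25('a'): parent n0 fail=0; on 'a' 0 → fail=0;  out ∅∪∅=∅
  n2('da'): parent n1 fail=0; on 'a' 0 → fail=25;  out ∅∪∅=∅
  n5('dd'): parent n1 fail=0; on 'd' 0 → fail=1;  out ∅∪∅=∅
  n9('dc'): parent n1 fail=0; on 'c' 0 → fail=13;  out ∅∪∅=∅
  n14('cc'): parent n13 fail=0; on 'c' 0 → fail=13;  out ∅∪∅=∅
  n19('cb'): parent n13 fail=0; on 'b' 0 → fail=0;  out ∅∪∅=∅
  n22('ca'): parent n13 fail=0; on 'a' 0 → fail=25;  out ∅∪∅=∅
  n26('ac'): parent n25 fail=0; on 'c' 0 → fail=13;  out ∅∪∅=∅
  n3('dac'): parent n2 fail=25; on 'c' 25 → fail=26;  out ∅∪∅=∅
  n6('dda'): parent n5 fail=1; on 'a' 1 → fail=2;  out ∅∪∅=∅
  n10('dcc'): parent n9 fail=13; on 'c' 13 → fail=14;  out ∅∪∅=∅
  n15('ccb'): parent n14 fail=13; on 'b' 13 → fail=19;  out ∅∪∅=∅
  n20('cbb'): parent n19 fail=0; on 'b' 0 → fail=0;  out ∅∪∅=∅
  n23('cad'): parent n22 fail=25; on 'd' 25→0 → fail=1;  out ∅∪∅=∅
  n27('acc'): parent n26 fail=13; on 'c' 13 → fail=14;  out {6}∪∅={6}
  n4('dacc'): parent n3 fail=26; on 'c' 26 → fail=27;  out {0}∪{6}={0,6}
  n7('ddab'): parent n6 fail=2; on 'b' 2→25→0 → fail=0;  out ∅∪∅=∅
  n11('dccb'): parent n10 fail=14; on 'b' 14 → fail=15;  out ∅∪∅=∅
  n16('ccba'): parent n15 fail=19; on 'a' 19→0 → fail=25;  out ∅∪∅=∅
  n21('cbbd'): parent n20 fail=0; on 'd' 0 → fail=1;  out {4}∪∅={4}
  n24('cadd'): parent n23 fail=1; on 'd' 1 → fail=5;  out {5}∪∅={5}
  n8('ddabc'): parent n7 fail=0; on 'c' 0 → fail=13;  out {1}∪∅={1}
  n12('dccbb'): parent n11 fail=15; on 'b' 15→19 → fail=20;  out {2}∪∅={2}
  n17('ccbac'): parent n16 fail=25; on 'c' 25 → fail=26;  out ∅∪∅=∅
  n18('ccbacc'): parent n17 fail=26; on 'c' 26 → fail=27;  out {3}∪{6}={3,6}

Run:
[0] read 'd'  n0⇒n1
[1] read 'd'  n1⇒n5
[2] read 'd'  n5⇒n5 (fail-walked)
[3] read 'a'  n5⇒n6
[4] read 'b'  n6⇒n7
[5] read 'c'  n7⇒n8  → match P1@[1:5]
[6] read 'a'  n8⇒n22 (fail-walked)
[7] read 'a'  n22⇒n25 (fail-walked)
[8] read 'b'  n25⇒n0 (fail-walked)
[9] read 'd'  n0⇒n1
[10] read 'a'  n1⇒n2
[11] read 'c'  n2⇒n3
[12] read 'c'  n3⇒n4  → match P0@[9:12],P6@[10:12]
[13] read 'a'  n4⇒n22 (fail-walked)
[14] read 'a'  n22⇒n25 (fail-walked)
[15] read 'a'  n25⇒n25 (fail-walked)
[16] read 'c'  n25⇒n26
[17] read 'c'  n26⇒n27  → match P6@[15:17]
[18] read 'b'  n27⇒n15 (fail-walked)
[19] read 'c'  n15⇒n13 (fail-walked)
[20] read 'c'  n13⇒n14
[21] read 'b'  n14⇒n15
[22] read 'a'  n15⇒n16
[23] read 'c'  n16⇒n17
[24] read 'c'  n17⇒n18  → match P3@[19:24],P6@[22:24]
[25] read 'a'  n18⇒n22 (fail-walked)
[26] read 'c'  n22⇒n26 (fail-walked)
[27] read 'd'  n26⇒n1 (fail-walked)
[28] read 'a'  n1⇒n2
[29] read 'a'  n2⇒n25 (fail-walked)
[30] read 'd'  n25⇒n1 (fail-walked)
[31] read 'c'  n1⇒n9
[32] read 'c'  n9⇒n10
[33] read 'b'  n10⇒n11
[34] read 'b'  n11⇒n12  → match P2@[30:34]
[35] read 'c'  n12⇒n13 (fail-walked)
[36] read 'b'  n13⇒n19
[37] read 'b'  n19⇒n20
[38] read 'd'  n20⇒n21  → match P4@[35:38]
[39] read 'd'  n21⇒n5 (fail-walked)
[40] read 'a'  n5⇒n6
[41] read 'c'  n6⇒n3 (fail-walked)
[42] read 'c'  n3⇒n4  → match P0@[39:42],P6@[40:42]
[43] read 'b'  n4⇒n15 (fail-walked)
[44] read 'd'  n15⇒n1 (fail-walked)
[45] read 'd'  n1⇒n5
[46] read 'a'  n5⇒n6
[47] read 'b'  n6⇒n7
[48] read 'c'  n7⇒n8  → match P1@[44:48]
[49] read 'a'  n8⇒n22 (fail-walked)
[50] read 'c'  n22⇒n26 (fail-walked)
[51] read 'c'  n26⇒n27  → match P6@[49:51]
[52] read 'a'  n27⇒n22 (fail-walked)
[53] read 'c'  n22⇒n26 (fail-walked)
[54] read 'a'  n26⇒n22 (fail-walked)
[55] read 'c'  n22⇒n26 (fail-walked)
[56] read 'c'  n26⇒n27  → match P6@[54:56]
[57] read 'b'  n27⇒n15 (fail-walked)
[58] read 'a'  n15⇒n16
[59] read 'c'  n16⇒n17
[60] read 'c'  n17⇒n18  → match P3@[55:60],P6@[58:60]
[61] read 'd'  n18⇒n1 (fail-walked)
[62] read 'a'  n1⇒n2

All matches (sorted): [[5,1],[12,0],[12,6],[17,6],[24,3],[24,6],[34,2],[38,4],[42,0],[42,6],[48,1],[51,6],[56,6],[60,3],[60,6]]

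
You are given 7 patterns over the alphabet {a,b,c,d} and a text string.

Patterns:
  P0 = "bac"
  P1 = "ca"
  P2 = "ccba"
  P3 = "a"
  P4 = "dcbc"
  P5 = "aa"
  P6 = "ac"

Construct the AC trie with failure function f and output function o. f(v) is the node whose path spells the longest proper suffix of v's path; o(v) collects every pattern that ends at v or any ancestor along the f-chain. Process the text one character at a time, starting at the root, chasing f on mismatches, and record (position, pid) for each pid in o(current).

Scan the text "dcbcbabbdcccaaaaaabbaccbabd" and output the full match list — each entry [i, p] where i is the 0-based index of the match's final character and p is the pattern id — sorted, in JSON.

Construct AC machine:
Trie (insert patterns):
  n0 'ε': a→9 b→1 c→4 d→10
  n1 'b': a→2
  n2 'ba': c→3
  n3 'bac': ·  [P0 ends]
  n4 'c': a→5 c→6
  n5 'ca': ·  [P1 ends]
  n6 'cc': b→7
  n7 'ccb': a→8
  n8 'ccba': ·  [P2 ends]
  n9 'a': a→14 c→15  [P3 ends]
  n10 'd': c→11
  n11 'dc': b→12
  n12 'dcb': c→13
  n13 'dcbc': ·  [P4 ends]
  n14 'aa': ·  [P5 ends]
  n15 'ac': ·  [P6 ends]

BFS fail/out derivation:
  fail(1) 'b': from fail(0)=0 chase 'b': 0 ⇒ 0;  out=∅∪out(0)=∅
  fail(4) 'c': from fail(0)=0 chase 'c': 0 ⇒ 0;  out=∅∪out(0)=∅
  fail(9) 'a': from fail(0)=0 chase 'a': 0 ⇒ 0;  out={3}∪out(0)={3}
  fail(10) 'd': from fail(0)=0 chase 'd': 0 ⇒ 0;  out=∅∪out(0)=∅
  fail(2) 'ba': from fail(1)=0 chase 'a': 0 ⇒ 9;  out=∅∪out(9)={3}
  fail(5) 'ca': from fail(4)=0 chase 'a': 0 ⇒ 9;  out={1}∪out(9)={1,3}
  fail(6) 'cc': from fail(4)=0 chase 'c': 0 ⇒ 4;  out=∅∪out(4)=∅
  fail(11) 'dc': from fail(10)=0 chase 'c': 0 ⇒ 4;  out=∅∪out(4)=∅
  fail(14) 'aa': from fail(9)=0 chase 'a': 0 ⇒ 9;  out={5}∪out(9)={3,5}
  fail(15) 'ac': from fail(9)=0 chase 'c': 0 ⇒ 4;  out={6}∪out(4)={6}
  fail(3) 'bac': from fail(2)=9 chase 'c': 9 ⇒ 15;  out={0}∪out(15)={0,6}
  fail(7) 'ccb': from fail(6)=4 chase 'b': 4→0 ⇒ 1;  out=∅∪out(1)=∅
  fail(12) 'dcb': from fail(11)=4 chase 'b': 4→0 ⇒ 1;  out=∅∪out(1)=∅
  fail(8) 'ccba': from fail(7)=1 chase 'a': 1 ⇒ 2;  out={2}∪out(2)={2,3}
  fail(13) 'dcbc': from fail(12)=1 chase 'c': 1→0 ⇒ 4;  out={4}∪out(4)={4}

Text stream:
pos 0 'd': at 10
pos 1 'c': at 11
pos 2 'b': at 12
pos 3 'c': at 13  ** P4@[0:3]
pos 4 'b': at 1 ·f
pos 5 'a': at 2  ** P3@[5:5]
pos 6 'b': at 1 ·f
pos 7 'b': at 1 ·f
pos 8 'd': at 10 ·f
pos 9 'c': at 11
pos 10 'c': at 6 ·f
pos 11 'c': at 6 ·f
pos 12 'a': at 5 ·f  ** P1@[11:12],P3@[12:12]
pos 13 'a': at 14 ·f  ** P3@[13:13],P5@[12:13]
pos 14 'a': at 14 ·f  ** P3@[14:14],P5@[13:14]
pos 15 'a': at 14 ·f  ** P3@[15:15],P5@[14:15]
pos 16 'a': at 14 ·f  ** P3@[16:16],P5@[15:16]
pos 17 'a': at 14 ·f  ** P3@[17:17],P5@[16:17]
pos 18 'b': at 1 ·f
pos 19 'b': at 1 ·f
pos 20 'a': at 2  ** P3@[20:20]
pos 21 'c': at 3  ** P0@[19:21],P6@[20:21]
pos 22 'c': at 6 ·f
pos 23 'b': at 7
pos 24 'a': at 8  ** P2@[21:24],P3@[24:24]
pos 25 'b': at 1 ·f
pos 26 'd': at 10 ·f

Result: [[3,4],[5,3],[12,1],[12,3],[13,3],[13,5],[14,3],[14,5],[15,3],[15,5],[16,3],[16,5],[17,3],[17,5],[20,3],[21,0],[21,6],[24,2],[24,3]]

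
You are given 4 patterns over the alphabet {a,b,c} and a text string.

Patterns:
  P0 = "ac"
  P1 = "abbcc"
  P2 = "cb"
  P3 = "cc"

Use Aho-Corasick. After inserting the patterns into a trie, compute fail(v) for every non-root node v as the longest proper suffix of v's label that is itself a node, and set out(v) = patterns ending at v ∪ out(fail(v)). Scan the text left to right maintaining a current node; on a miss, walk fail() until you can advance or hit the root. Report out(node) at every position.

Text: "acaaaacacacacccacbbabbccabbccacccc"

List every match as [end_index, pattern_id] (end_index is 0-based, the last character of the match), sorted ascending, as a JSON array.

Build automaton:
Trie nodes:
  n0 'ε': a→1 c→7
  n1 'a': b→3 c→2
  n2 'ac': ·  ←P0
  n3 'ab': b→4
  n4 'abb': c→5
  n5 'abbc': c→6
  n6 'abbcc': ·  ←P1
  n7 'c': b→8 c→9
  n8 'cb': ·  ←P2
  n9 'cc': ·  ←P3

BFS fail/out derivation:
  fail(1) 'a': from fail(0)=0 chase 'a': 0 ⇒ 0;  out=∅∪out(0)=∅
  fail(7) 'c': from fail(0)=0 chase 'c': 0 ⇒ 0;  out=∅∪out(0)=∅
  fail(2) 'ac': from fail(1)=0 chase 'c': 0 ⇒ 7;  out={0}∪out(7)={0}
  fail(3) 'ab': from fail(1)=0 chase 'b': 0 ⇒ 0;  out=∅∪out(0)=∅
  fail(8) 'cb': from fail(7)=0 chase 'b': 0 ⇒ 0;  out={2}∪out(0)={2}
  fail(9) 'cc': from fail(7)=0 chase 'c': 0 ⇒ 7;  out={3}∪out(7)={3}
  fail(4) 'abb': from fail(3)=0 chase 'b': 0 ⇒ 0;  out=∅∪out(0)=∅
  fail(5) 'abbc': from fail(4)=0 chase 'c': 0 ⇒ 7;  out=∅∪out(7)=∅
  fail(6) 'abbcc': from fail(5)=7 chase 'c': 7 ⇒ 9;  out={1}∪out(9)={1,3}

Run:
[0] read 'a'  n0⇒n1
[1] read 'c'  n1⇒n2  emit P0@[0:1]
[2] read 'a'  n2⇒n1 ·f
[3] read 'a'  n1⇒n1 ·f
[4] read 'a'  n1⇒n1 ·f
[5] read 'a'  n1⇒n1 ·f
[6] read 'c'  n1⇒n2  emit P0@[5:6]
[7] read 'a'  n2⇒n1 ·f
[8] read 'c'  n1⇒n2  emit P0@[7:8]
[9] read 'a'  n2⇒n1 ·f
[10] read 'c'  n1⇒n2  emit P0@[9:10]
[11] read 'a'  n2⇒n1 ·f
[12] read 'c'  n1⇒n2  emit P0@[11:12]
[13] read 'c'  n2⇒n9 ·f  emit P3@[12:13]
[14] read 'c'  n9⇒n9 ·f  emit P3@[13:14]
[15] read 'a'  n9⇒n1 ·f
[16] read 'c'  n1⇒n2  emit P0@[15:16]
[17] read 'b'  n2⇒n8 ·f  emit P2@[16:17]
[18] read 'b'  n8⇒n0 ·f
[19] read 'a'  n0⇒n1
[20] read 'b'  n1⇒n3
[21] read 'b'  n3⇒n4
[22] read 'c'  n4⇒n5
[23] read 'c'  n5⇒n6  emit P1@[19:23],P3@[22:23]
[24] read 'a'  n6⇒n1 ·f
[25] read 'b'  n1⇒n3
[26] read 'b'  n3⇒n4
[27] read 'c'  n4⇒n5
[28] read 'c'  n5⇒n6  emit P1@[24:28],P3@[27:28]
[29] read 'a'  n6⇒n1 ·f
[30] read 'c'  n1⇒n2  emit P0@[29:30]
[31] read 'c'  n2⇒n9 ·f  emit P3@[30:31]
[32] read 'c'  n9⇒n9 ·f  emit P3@[31:32]
[33] read 'c'  n9⇒n9 ·f  emit P3@[32:33]

Matches: [[1,0],[6,0],[8,0],[10,0],[12,0],[13,3],[14,3],[16,0],[17,2],[23,1],[23,3],[28,1],[28,3],[30,0],[31,3],[32,3],[33,3]]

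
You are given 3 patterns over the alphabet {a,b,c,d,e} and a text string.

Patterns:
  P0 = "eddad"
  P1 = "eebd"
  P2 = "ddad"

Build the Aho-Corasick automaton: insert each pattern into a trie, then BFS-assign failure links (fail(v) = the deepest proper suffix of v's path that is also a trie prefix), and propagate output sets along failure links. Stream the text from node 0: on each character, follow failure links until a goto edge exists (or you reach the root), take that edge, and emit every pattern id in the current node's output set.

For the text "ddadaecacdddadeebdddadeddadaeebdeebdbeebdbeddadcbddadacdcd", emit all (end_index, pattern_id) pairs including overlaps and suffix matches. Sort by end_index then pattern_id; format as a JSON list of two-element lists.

Build:
Trie (insert patterns):
  0='ε' goto d→9 e→1
  1='e' goto d→2 e→6
  2='ed' goto d→3
  3='edd' goto a→4
  4='edda' goto d→5
  5='eddad' goto ·  [P0 ends]
  6='ee' goto b→7
  7='eeb' goto d→8
  8='eebd' goto ·  [P1 ends]
  9='d' goto d→10
  10='dd' goto a→11
  11='dda' goto d→12
  12='ddad' goto ·  [P2 ends]

Failure links (BFS by depth):
  n1('e'): parent n0 fail=0; on 'e' 0 → fail=0;  out ∅∪∅=∅
  n9('d'): parent n0 fail=0; on 'd' 0 → fail=0;  out ∅∪∅=∅
  n2('ed'): parent n1 fail=0; on 'd' 0 → fail=9;  out ∅∪∅=∅
  n6('ee'): parent n1 fail=0; on 'e' 0 → fail=1;  out ∅∪∅=∅
  n10('dd'): parent n9 fail=0; on 'd' 0 → fail=9;  out ∅∪∅=∅
  n3('edd'): parent n2 fail=9; on 'd' 9 → fail=10;  out ∅∪∅=∅
  n7('eeb'): parent n6 fail=1; on 'b' 1→0 → fail=0;  out ∅∪∅=∅
  n11('dda'): parent n10 fail=9; on 'a' 9→0 → fail=0;  out ∅∪∅=∅
  n4('edda'): parent n3 fail=10; on 'a' 10 → fail=11;  out ∅∪∅=∅
  n8('eebd'): parent n7 fail=0; on 'd' 0 → fail=9;  out {1}∪∅={1}
  n12('ddad'): parent n11 fail=0; on 'd' 0 → fail=9;  out {2}∪∅={2}
  n5('eddad'): parent n4 fail=11; on 'd' 11 → fail=12;  out {0}∪{2}={0,2}

Run:
pos 0 'd': at 9
pos 1 'd': at 10
pos 2 'a': at 11
pos 3 'd': at 12  emit P2@[0:3]
pos 4 'a': at 0 (fail-walked)
pos 5 'e': at 1
pos 6 'c': at 0 (fail-walked)
pos 7 'a': at 0
pos 8 'c': at 0
pos 9 'd': at 9
pos 10 'd': at 10
pos 11 'd': at 10 (fail-walked)
pos 12 'a': at 11
pos 13 'd': at 12  emit P2@[10:13]
pos 14 'e': at 1 (fail-walked)
pos 15 'e': at 6
pos 16 'b': at 7
pos 17 'd': at 8  emit P1@[14:17]
pos 18 'd': at 10 (fail-walked)
pos 19 'd': at 10 (fail-walked)
pos 20 'a': at 11
pos 21 'd': at 12  emit P2@[18:21]
pos 22 'e': at 1 (fail-walked)
pos 23 'd': at 2
pos 24 'd': at 3
pos 25 'a': at 4
pos 26 'd': at 5  emit P0@[22:26],P2@[23:26]
pos 27 'a': at 0 (fail-walked)
pos 28 'e': at 1
pos 29 'e': at 6
pos 30 'b': at 7
pos 31 'd': at 8  emit P1@[28:31]
pos 32 'e': at 1 (fail-walked)
pos 33 'e': at 6
pos 34 'b': at 7
pos 35 'd': at 8  emit P1@[32:35]
pos 36 'b': at 0 (fail-walked)
pos 37 'e': at 1
pos 38 'e': at 6
pos 39 'b': at 7
pos 40 'd': at 8  emit P1@[37:40]
pos 41 'b': at 0 (fail-walked)
pos 42 'e': at 1
pos 43 'd': at 2
pos 44 'd': at 3
pos 45 'a': at 4
pos 46 'd': at 5  emit P0@[42:46],P2@[43:46]
pos 47 'c': at 0 (fail-walked)
pos 48 'b': at 0
pos 49 'd': at 9
pos 50 'd': at 10
pos 51 'a': at 11
pos 52 'd': at 12  emit P2@[49:52]
pos 53 'a': at 0 (fail-walked)
pos 54 'c': at 0
pos 55 'd': at 9
pos 56 'c': at 0 (fail-walked)
pos 57 'd': at 9

Matches: [[3,2],[13,2],[17,1],[21,2],[26,0],[26,2],[31,1],[35,1],[40,1],[46,0],[46,2],[52,2]]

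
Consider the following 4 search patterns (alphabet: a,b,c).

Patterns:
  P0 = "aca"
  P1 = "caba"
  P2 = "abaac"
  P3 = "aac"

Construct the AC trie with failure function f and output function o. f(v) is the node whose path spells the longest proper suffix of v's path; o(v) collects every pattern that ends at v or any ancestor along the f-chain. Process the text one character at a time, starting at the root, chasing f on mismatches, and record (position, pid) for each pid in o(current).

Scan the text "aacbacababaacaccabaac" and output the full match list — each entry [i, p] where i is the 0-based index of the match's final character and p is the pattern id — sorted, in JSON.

Construct AC machine:
Trie nodes:
  0='ε' goto a→1 c→4
  1='a' goto a→12 b→8 c→2
  2='ac' goto a→3
  3='aca' goto ·  [P0 ends]
  4='c' goto a→5
  5='ca' goto b→6
  6='cab' goto a→7
  7='caba' goto ·  [P1 ends]
  8='ab' goto a→9
  9='aba' goto a→10
  10='abaa' goto c→11
  11='abaac' goto ·  [P2 ends]
  12='aa' goto c→13
  13='aac' goto ·  [P3 ends]

Failure links (BFS by depth):
  n1('a'): parent n0 fail=0; on 'a' 0 → fail=0;  out ∅∪∅=∅
  n4('c'): parent n0 fail=0; on 'c' 0 → fail=0;  out ∅∪∅=∅
  n2('ac'): parent n1 fail=0; on 'c' 0 → fail=4;  out ∅∪∅=∅
  n5('ca'): parent n4 fail=0; on 'a' 0 → fail=1;  out ∅∪∅=∅
  n8('ab'): parent n1 fail=0; on 'b' 0 → fail=0;  out ∅∪∅=∅
  n12('aa'): parent n1 fail=0; on 'a' 0 → fail=1;  out ∅∪∅=∅
  n3('aca'): parent n2 fail=4; on 'a' 4 → fail=5;  out {0}∪∅={0}
  n6('cab'): parent n5 fail=1; on 'b' 1 → fail=8;  out ∅∪∅=∅
  n9('aba'): parent n8 fail=0; on 'a' 0 → fail=1;  out ∅∪∅=∅
  n13('aac'): parent n12 fail=1; on 'c' 1 → fail=2;  out {3}∪∅={3}
  n7('caba'): parent n6 fail=8; on 'a' 8 → fail=9;  out {1}∪∅={1}
  n10('abaa'): parent n9 fail=1; on 'a' 1 → fail=12;  out ∅∪∅=∅
  n11('abaac'): parent n10 fail=12; on 'c' 12 → fail=13;  out {2}∪{3}={2,3}

Scan:
i=0 'a': node 0→1
i=1 'a': node 1→12
i=2 'c': node 12→13  → match P3@[0:2]
i=3 'b': node 13→0 (via fail)
i=4 'a': node 0→1
i=5 'c': node 1→2
i=6 'a': node 2→3  → match P0@[4:6]
i=7 'b': node 3→6 (via fail)
i=8 'a': node 6→7  → match P1@[5:8]
i=9 'b': node 7→8 (via fail)
i=10 'a': node 8→9
i=11 'a': node 9→10
i=12 'c': node 10→11  → match P2@[8:12],P3@[10:12]
i=13 'a': node 11→3 (via fail)  → match P0@[11:13]
i=14 'c': node 3→2 (via fail)
i=15 'c': node 2→4 (via fail)
i=16 'a': node 4→5
i=17 'b': node 5→6
i=18 'a': node 6→7  → match P1@[15:18]
i=19 'a': node 7→10 (via fail)
i=20 'c': node 10→11  → match P2@[16:20],P3@[18:20]

Result: [[2,3],[6,0],[8,1],[12,2],[12,3],[13,0],[18,1],[20,2],[20,3]]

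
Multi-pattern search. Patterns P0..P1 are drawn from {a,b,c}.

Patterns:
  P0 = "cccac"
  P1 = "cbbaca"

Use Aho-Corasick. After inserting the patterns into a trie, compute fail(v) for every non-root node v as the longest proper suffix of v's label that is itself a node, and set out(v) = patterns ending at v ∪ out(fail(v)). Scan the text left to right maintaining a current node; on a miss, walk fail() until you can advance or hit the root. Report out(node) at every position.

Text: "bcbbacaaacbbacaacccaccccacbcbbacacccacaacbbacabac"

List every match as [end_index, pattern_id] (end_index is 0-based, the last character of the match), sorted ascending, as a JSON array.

Construct AC machine:
Trie nodes:
  n0 'ε': c→1
  n1 'c': b→6 c→2
  n2 'cc': c→3
  n3 'ccc': a→4
  n4 'ccca': c→5
  n5 'cccac': ·  ←P0
  n6 'cb': b→7
  n7 'cbb': a→8
  n8 'cbba': c→9
  n9 'cbbac': a→10
  n10 'cbbaca': ·  ←P1

BFS fail/out derivation:
  n1('c'): parent n0 fail=0; on 'c' 0 → fail=0;  out ∅∪∅=∅
  n2('cc'): parent n1 fail=0; on 'c' 0 → fail=1;  out ∅∪∅=∅
  n6('cb'): parent n1 fail=0; on 'b' 0 → fail=0;  out ∅∪∅=∅
  n3('ccc'): parent n2 fail=1; on 'c' 1 → fail=2;  out ∅∪∅=∅
  n7('cbb'): parent n6 fail=0; on 'b' 0 → fail=0;  out ∅∪∅=∅
  n4('ccca'): parent n3 fail=2; on 'a' 2→1→0 → fail=0;  out ∅∪∅=∅
  n8('cbba'): parent n7 fail=0; on 'a' 0 → fail=0;  out ∅∪∅=∅
  n5('cccac'): parent n4 fail=0; on 'c' 0 → fail=1;  out {0}∪∅={0}
  n9('cbbac'): parent n8 fail=0; on 'c' 0 → fail=1;  out ∅∪∅=∅
  n10('cbbaca'): parent n9 fail=1; on 'a' 1→0 → fail=0;  out {1}∪∅={1}

Text stream:
pos 0 'b': at 0
pos 1 'c': at 1
pos 2 'b': at 6
pos 3 'b': at 7
pos 4 'a': at 8
pos 5 'c': at 9
pos 6 'a': at 10  ** P1@[1:6]
pos 7 'a': at 0 ·f
pos 8 'a': at 0
pos 9 'c': at 1
pos 10 'b': at 6
pos 11 'b': at 7
pos 12 'a': at 8
pos 13 'c': at 9
pos 14 'a': at 10  ** P1@[9:14]
pos 15 'a': at 0 ·f
pos 16 'c': at 1
pos 17 'c': at 2
pos 18 'c': at 3
pos 19 'a': at 4
pos 20 'c': at 5  ** P0@[16:20]
pos 21 'c': at 2 ·f
pos 22 'c': at 3
pos 23 'c': at 3 ·f
pos 24 'a': at 4
pos 25 'c': at 5  ** P0@[21:25]
pos 26 'b': at 6 ·f
pos 27 'c': at 1 ·f
pos 28 'b': at 6
pos 29 'b': at 7
pos 30 'a': at 8
pos 31 'c': at 9
pos 32 'a': at 10  ** P1@[27:32]
pos 33 'c': at 1 ·f
pos 34 'c': at 2
pos 35 'c': at 3
pos 36 'a': at 4
pos 37 'c': at 5  ** P0@[33:37]
pos 38 'a': at 0 ·f
pos 39 'a': at 0
pos 40 'c': at 1
pos 41 'b': at 6
pos 42 'b': at 7
pos 43 'a': at 8
pos 44 'c': at 9
pos 45 'a': at 10  ** P1@[40:45]
pos 46 'b': at 0 ·f
pos 47 'a': at 0
pos 48 'c': at 1

Result: [[6,1],[14,1],[20,0],[25,0],[32,1],[37,0],[45,1]]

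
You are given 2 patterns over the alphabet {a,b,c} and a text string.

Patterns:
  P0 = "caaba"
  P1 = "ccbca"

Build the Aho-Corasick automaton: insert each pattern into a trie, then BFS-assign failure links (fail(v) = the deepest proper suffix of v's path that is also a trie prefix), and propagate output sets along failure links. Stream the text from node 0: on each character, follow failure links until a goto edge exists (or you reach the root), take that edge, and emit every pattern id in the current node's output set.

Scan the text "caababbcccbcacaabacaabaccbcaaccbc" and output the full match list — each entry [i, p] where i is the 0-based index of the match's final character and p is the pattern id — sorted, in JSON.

Build automaton:
Trie (insert patterns):
  0='ε' goto c→1
  1='c' goto a→2 c→6
  2='ca' goto a→3
  3='caa' goto b→4
  4='caab' goto a→5
  5='caaba' goto ·  [P0 ends]
  6='cc' goto b→7
  7='ccb' goto c→8
  8='ccbc' goto a→9
  9='ccbca' goto ·  [P1 ends]

BFS fail/out derivation:
  fail(1) 'c': from fail(0)=0 chase 'c': 0 ⇒ 0;  out=∅∪out(0)=∅
  fail(2) 'ca': from fail(1)=0 chase 'a': 0 ⇒ 0;  out=∅∪out(0)=∅
  fail(6) 'cc': from fail(1)=0 chase 'c': 0 ⇒ 1;  out=∅∪out(1)=∅
  fail(3) 'caa': from fail(2)=0 chase 'a': 0 ⇒ 0;  out=∅∪out(0)=∅
  fail(7) 'ccb': from fail(6)=1 chase 'b': 1→0 ⇒ 0;  out=∅∪out(0)=∅
  fail(4) 'caab': from fail(3)=0 chase 'b': 0 ⇒ 0;  out=∅∪out(0)=∅
  fail(8) 'ccbc': from fail(7)=0 chase 'c': 0 ⇒ 1;  out=∅∪out(1)=∅
  fail(5) 'caaba': from fail(4)=0 chase 'a': 0 ⇒ 0;  out={0}∪out(0)={0}
  fail(9) 'ccbca': from fail(8)=1 chase 'a': 1 ⇒ 2;  out={1}∪out(2)={1}

Run:
pos 0 'c': at 1
pos 1 'a': at 2
pos 2 'a': at 3
pos 3 'b': at 4
pos 4 'a': at 5  → match P0@[0:4]
pos 5 'b': at 0 (fail-walked)
pos 6 'b': at 0
pos 7 'c': at 1
pos 8 'c': at 6
pos 9 'c': at 6 (fail-walked)
pos 10 'b': at 7
pos 11 'c': at 8
pos 12 'a': at 9  → match P1@[8:12]
pos 13 'c': at 1 (fail-walked)
pos 14 'a': at 2
pos 15 'a': at 3
pos 16 'b': at 4
pos 17 'a': at 5  → match P0@[13:17]
pos 18 'c': at 1 (fail-walked)
pos 19 'a': at 2
pos 20 'a': at 3
pos 21 'b': at 4
pos 22 'a': at 5  → match P0@[18:22]
pos 23 'c': at 1 (fail-walked)
pos 24 'c': at 6
pos 25 'b': at 7
pos 26 'c': at 8
pos 27 'a': at 9  → match P1@[23:27]
pos 28 'a': at 3 (fail-walked)
pos 29 'c': at 1 (fail-walked)
pos 30 'c': at 6
pos 31 'b': at 7
pos 32 'c': at 8

All matches (sorted): [[4,0],[12,1],[17,0],[22,0],[27,1]]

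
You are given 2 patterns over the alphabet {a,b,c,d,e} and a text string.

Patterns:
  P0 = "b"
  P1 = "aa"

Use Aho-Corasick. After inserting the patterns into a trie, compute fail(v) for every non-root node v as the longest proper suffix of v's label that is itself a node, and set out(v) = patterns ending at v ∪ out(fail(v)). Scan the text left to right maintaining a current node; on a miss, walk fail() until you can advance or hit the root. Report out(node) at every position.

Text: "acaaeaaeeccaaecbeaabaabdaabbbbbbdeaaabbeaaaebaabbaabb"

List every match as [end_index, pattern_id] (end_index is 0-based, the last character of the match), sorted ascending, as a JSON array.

Build automaton:
Trie nodes:
  0='ε' goto a→2 b→1
  1='b' goto ·  ←P0
  2='a' goto a→3
  3='aa' goto ·  ←P1

BFS fail/out derivation:
  n1('b'): parent n0 fail=0; on 'b' 0 → fail=0;  out {0}∪∅={0}
  n2('a'): parent n0 fail=0; on 'a' 0 → fail=0;  out ∅∪∅=∅
  n3('aa'): parent n2 fail=0; on 'a' 0 → fail=2;  out {1}∪∅={1}

Run:
i=0 'a': node 0→2
i=1 'c': node 2→0 ·f
i=2 'a': node 0→2
i=3 'a': node 2→3  ** P1@[2:3]
i=4 'e': node 3→0 ·f
i=5 'a': node 0→2
i=6 'a': node 2→3  ** P1@[5:6]
i=7 'e': node 3→0 ·f
i=8 'e': node 0→0
i=9 'c': node 0→0
i=10 'c': node 0→0
i=11 'a': node 0→2
i=12 'a': node 2→3  ** P1@[11:12]
i=13 'e': node 3→0 ·f
i=14 'c': node 0→0
i=15 'b': node 0→1  ** P0@[15:15]
i=16 'e': node 1→0 ·f
i=17 'a': node 0→2
i=18 'a': node 2→3  ** P1@[17:18]
i=19 'b': node 3→1 ·f  ** P0@[19:19]
i=20 'a': node 1→2 ·f
i=21 'a': node 2→3  ** P1@[20:21]
i=22 'b': node 3→1 ·f  ** P0@[22:22]
i=23 'd': node 1→0 ·f
i=24 'a': node 0→2
i=25 'a': node 2→3  ** P1@[24:25]
i=26 'b': node 3→1 ·f  ** P0@[26:26]
i=27 'b': node 1→1 ·f  ** P0@[27:27]
i=28 'b': node 1→1 ·f  ** P0@[28:28]
i=29 'b': node 1→1 ·f  ** P0@[29:29]
i=30 'b': node 1→1 ·f  ** P0@[30:30]
i=31 'b': node 1→1 ·f  ** P0@[31:31]
i=32 'd': node 1→0 ·f
i=33 'e': node 0→0
i=34 'a': node 0→2
i=35 'a': node 2→3  ** P1@[34:35]
i=36 'a': node 3→3 ·f  ** P1@[35:36]
i=37 'b': node 3→1 ·f  ** P0@[37:37]
i=38 'b': node 1→1 ·f  ** P0@[38:38]
i=39 'e': node 1→0 ·f
i=40 'a': node 0→2
i=41 'a': node 2→3  ** P1@[40:41]
i=42 'a': node 3→3 ·f  ** P1@[41:42]
i=43 'e': node 3→0 ·f
i=44 'b': node 0→1  ** P0@[44:44]
i=45 'a': node 1→2 ·f
i=46 'a': node 2→3  ** P1@[45:46]
i=47 'b': node 3→1 ·f  ** P0@[47:47]
i=48 'b': node 1→1 ·f  ** P0@[48:48]
i=49 'a': node 1→2 ·f
i=50 'a': node 2→3  ** P1@[49:50]
i=51 'b': node 3→1 ·f  ** P0@[51:51]
i=52 'b': node 1→1 ·f  ** P0@[52:52]

All matches (sorted): [[3,1],[6,1],[12,1],[15,0],[18,1],[19,0],[21,1],[22,0],[25,1],[26,0],[27,0],[28,0],[29,0],[30,0],[31,0],[35,1],[36,1],[37,0],[38,0],[41,1],[42,1],[44,0],[46,1],[47,0],[48,0],[50,1],[51,0],[52,0]]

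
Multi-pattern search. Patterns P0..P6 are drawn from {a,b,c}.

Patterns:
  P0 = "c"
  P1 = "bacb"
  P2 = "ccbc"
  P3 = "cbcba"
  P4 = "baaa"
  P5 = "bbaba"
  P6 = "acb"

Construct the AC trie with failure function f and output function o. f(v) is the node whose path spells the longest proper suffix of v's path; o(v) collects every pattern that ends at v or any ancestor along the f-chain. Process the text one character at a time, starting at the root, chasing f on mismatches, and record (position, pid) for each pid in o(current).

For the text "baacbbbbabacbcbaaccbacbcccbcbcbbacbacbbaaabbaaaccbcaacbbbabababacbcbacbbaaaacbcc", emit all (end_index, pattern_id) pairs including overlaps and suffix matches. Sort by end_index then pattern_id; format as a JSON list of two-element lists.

Build automaton:
Trie (insert patterns):
  n0 'ε': a→19 b→2 c→1
  n1 'c': b→9 c→6  ←P0
  n2 'b': a→3 b→15
  n3 'ba': a→13 c→4
  n4 'bac': b→5
  n5 'bacb': ·  ←P1
  n6 'cc': b→7
  n7 'ccb': c→8
  n8 'ccbc': ·  ←P2
  n9 'cb': c→10
  n10 'cbc': b→11
  n11 'cbcb': a→12
  n12 'cbcba': ·  ←P3
  n13 'baa': a→14
  n14 'baaa': ·  ←P4
  n15 'bb': a→16
  n16 'bba': b→17
  n17 'bbab': a→18
  n18 'bbaba': ·  ←P5
  n19 'a': c→20
  n20 'ac': b→21
  n21 'acb': ·  ←P6

Failure links (BFS by depth):
  n1('c'): parent n0 fail=0; on 'c' 0 → fail=0;  out {0}∪∅={0}
  n2('b'): parent n0 fail=0; on 'b' 0 → fail=0;  out ∅∪∅=∅
  n19('a'): parent n0 fail=0; on 'a' 0 → fail=0;  out ∅∪∅=∅
  n3('ba'): parent n2 fail=0; on 'a' 0 → fail=19;  out ∅∪∅=∅
  n6('cc'): parent n1 fail=0; on 'c' 0 → fail=1;  out ∅∪{0}={0}
  n9('cb'): parent n1 fail=0; on 'b' 0 → fail=2;  out ∅∪∅=∅
  n15('bb'): parent n2 fail=0; on 'b' 0 → fail=2;  out ∅∪∅=∅
  n20('ac'): parent n19 fail=0; on 'c' 0 → fail=1;  out ∅∪{0}={0}
  n4('bac'): parent n3 fail=19; on 'c' 19 → fail=20;  out ∅∪{0}={0}
  n7('ccb'): parent n6 fail=1; on 'b' 1 → fail=9;  out ∅∪∅=∅
  n10('cbc'): parent n9 fail=2; on 'c' 2→0 → fail=1;  out ∅∪{0}={0}
  n13('baa'): parent n3 fail=19; on 'a' 19→0 → fail=19;  out ∅∪∅=∅
  n16('bba'): parent n15 fail=2; on 'a' 2 → fail=3;  out ∅∪∅=∅
  n21('acb'): parent n20 fail=1; on 'b' 1 → fail=9;  out {6}∪∅={6}
  n5('bacb'): parent n4 fail=20; on 'b' 20 → fail=21;  out {1}∪{6}={1,6}
  n8('ccbc'): parent n7 fail=9; on 'c' 9 → fail=10;  out {2}∪{0}={0,2}
  n11('cbcb'): parent n10 fail=1; on 'b' 1 → fail=9;  out ∅∪∅=∅
  n14('baaa'): parent n13 fail=19; on 'a' 19→0 → fail=19;  out {4}∪∅={4}
  n17('bbab'): parent n16 fail=3; on 'b' 3→19→0 → fail=2;  out ∅∪∅=∅
  n12('cbcba'): parent n11 fail=9; on 'a' 9→2 → fail=3;  out {3}∪∅={3}
  n18('bbaba'): parent n17 fail=2; on 'a' 2 → fail=3;  out {5}∪∅={5}

Scan:
i=0 'b': node 0→2
i=1 'a': node 2→3
i=2 'a': node 3→13
i=3 'c': node 13→20 (fail-walked)  emit P0@[3:3]
i=4 'b': node 20→21  emit P6@[2:4]
i=5 'b': node 21→15 (fail-walked)
i=6 'b': node 15→15 (fail-walked)
i=7 'b': node 15→15 (fail-walked)
i=8 'a': node 15→16
i=9 'b': node 16→17
i=10 'a': node 17→18  emit P5@[6:10]
i=11 'c': node 18→4 (fail-walked)  emit P0@[11:11]
i=12 'b': node 4→5  emit P1@[9:12],P6@[10:12]
i=13 'c': node 5→10 (fail-walked)  emit P0@[13:13]
i=14 'b': node 10→11
i=15 'a': node 11→12  emit P3@[11:15]
i=16 'a': node 12→13 (fail-walked)
i=17 'c': node 13→20 (fail-walked)  emit P0@[17:17]
i=18 'c': node 20→6 (fail-walked)  emit P0@[18:18]
i=19 'b': node 6→7
i=20 'a': node 7→3 (fail-walked)
i=21 'c': node 3→4  emit P0@[21:21]
i=22 'b': node 4→5  emit P1@[19:22],P6@[20:22]
i=23 'c': node 5→10 (fail-walked)  emit P0@[23:23]
i=24 'c': node 10→6 (fail-walked)  emit P0@[24:24]
i=25 'c': node 6→6 (fail-walked)  emit P0@[25:25]
i=26 'b': node 6→7
i=27 'c': node 7→8  emit P0@[27:27],P2@[24:27]
i=28 'b': node 8→11 (fail-walked)
i=29 'c': node 11→10 (fail-walked)  emit P0@[29:29]
i=30 'b': node 10→11
i=31 'b': node 11→15 (fail-walked)
i=32 'a': node 15→16
i=33 'c': node 16→4 (fail-walked)  emit P0@[33:33]
i=34 'b': node 4→5  emit P1@[31:34],P6@[32:34]
i=35 'a': node 5→3 (fail-walked)
i=36 'c': node 3→4  emit P0@[36:36]
i=37 'b': node 4→5  emit P1@[34:37],P6@[35:37]
i=38 'b': node 5→15 (fail-walked)
i=39 'a': node 15→16
i=40 'a': node 16→13 (fail-walked)
i=41 'a': node 13→14  emit P4@[38:41]
i=42 'b': node 14→2 (fail-walked)
i=43 'b': node 2→15
i=44 'a': node 15→16
i=45 'a': node 16→13 (fail-walked)
i=46 'a': node 13→14  emit P4@[43:46]
i=47 'c': node 14→20 (fail-walked)  emit P0@[47:47]
i=48 'c': node 20→6 (fail-walked)  emit P0@[48:48]
i=49 'b': node 6→7
i=50 'c': node 7→8  emit P0@[50:50],P2@[47:50]
i=51 'a': node 8→19 (fail-walked)
i=52 'a': node 19→19 (fail-walked)
i=53 'c': node 19→20  emit P0@[53:53]
i=54 'b': node 20→21  emit P6@[52:54]
i=55 'b': node 21→15 (fail-walked)
i=56 'b': node 15→15 (fail-walked)
i=57 'a': node 15→16
i=58 'b': node 16→17
i=59 'a': node 17→18  emit P5@[55:59]
i=60 'b': node 18→2 (fail-walked)
i=61 'a': node 2→3
i=62 'b': node 3→2 (fail-walked)
i=63 'a': node 2→3
i=64 'c': node 3→4  emit P0@[64:64]
i=65 'b': node 4→5  emit P1@[62:65],P6@[63:65]
i=66 'c': node 5→10 (fail-walked)  emit P0@[66:66]
i=67 'b': node 10→11
i=68 'a': node 11→12  emit P3@[64:68]
i=69 'c': node 12→4 (fail-walked)  emit P0@[69:69]
i=70 'b': node 4→5  emit P1@[67:70],P6@[68:70]
i=71 'b': node 5→15 (fail-walked)
i=72 'a': node 15→16
i=73 'a': node 16→13 (fail-walked)
i=74 'a': node 13→14  emit P4@[71:74]
i=75 'a': node 14→19 (fail-walked)
i=76 'c': node 19→20  emit P0@[76:76]
i=77 'b': node 20→21  emit P6@[75:77]
i=78 'c': node 21→10 (fail-walked)  emit P0@[78:78]
i=79 'c': node 10→6 (fail-walked)  emit P0@[79:79]

All matches (sorted): [[3,0],[4,6],[10,5],[11,0],[12,1],[12,6],[13,0],[15,3],[17,0],[18,0],[21,0],[22,1],[22,6],[23,0],[24,0],[25,0],[27,0],[27,2],[29,0],[33,0],[34,1],[34,6],[36,0],[37,1],[37,6],[41,4],[46,4],[47,0],[48,0],[50,0],[50,2],[53,0],[54,6],[59,5],[64,0],[65,1],[65,6],[66,0],[68,3],[69,0],[70,1],[70,6],[74,4],[76,0],[77,6],[78,0],[79,0]]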